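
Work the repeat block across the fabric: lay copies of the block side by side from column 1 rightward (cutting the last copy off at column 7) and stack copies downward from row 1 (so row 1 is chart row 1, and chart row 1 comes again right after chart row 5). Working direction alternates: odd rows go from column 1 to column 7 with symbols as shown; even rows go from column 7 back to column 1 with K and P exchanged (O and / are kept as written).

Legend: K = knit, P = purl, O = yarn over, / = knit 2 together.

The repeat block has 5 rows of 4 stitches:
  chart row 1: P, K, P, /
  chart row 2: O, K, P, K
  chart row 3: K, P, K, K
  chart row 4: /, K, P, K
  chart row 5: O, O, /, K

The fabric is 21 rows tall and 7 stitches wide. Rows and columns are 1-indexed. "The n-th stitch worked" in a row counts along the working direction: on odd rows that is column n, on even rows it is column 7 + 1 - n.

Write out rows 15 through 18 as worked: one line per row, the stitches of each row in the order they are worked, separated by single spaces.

Row 15: chart row 5, RS - tile across columns 1-7 and work as-is.
Row 16: chart row 1, WS - tiled (columns 1-7): P K P / P K P; work from column 7 back to 1 with K<->P swapped.
Row 17: chart row 2, RS - tile across columns 1-7 and work as-is.
Row 18: chart row 3, WS - tiled (columns 1-7): K P K K K P K; work from column 7 back to 1 with K<->P swapped.

Result:
O O / K O O /
K P K / K P K
O K P K O K P
P K P P P K P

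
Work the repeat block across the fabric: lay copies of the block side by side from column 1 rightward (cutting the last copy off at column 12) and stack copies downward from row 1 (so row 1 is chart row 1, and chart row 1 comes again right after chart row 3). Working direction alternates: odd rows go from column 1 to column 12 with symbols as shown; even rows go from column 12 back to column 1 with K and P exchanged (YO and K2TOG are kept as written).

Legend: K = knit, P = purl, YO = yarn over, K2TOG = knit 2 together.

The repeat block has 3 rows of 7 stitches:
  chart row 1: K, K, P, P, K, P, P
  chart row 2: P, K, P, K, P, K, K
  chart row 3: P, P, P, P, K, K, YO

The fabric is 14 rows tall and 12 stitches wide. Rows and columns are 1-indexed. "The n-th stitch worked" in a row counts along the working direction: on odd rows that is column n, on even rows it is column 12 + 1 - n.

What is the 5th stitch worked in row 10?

Stitch:
P

Derivation:
For row 10: chart row = ((10-1) mod 3) + 1 = 1; this is a WS (even) row.
Chart row 1 tiled across columns 1-12: K K P P K P P K K P P K
WS: work from column 12 back to column 1 (reverse the tiled row), swapping K<->P (YO and K2TOG unchanged).
Row 10 as worked: P K K P P K K P K K P P
The 5th stitch worked is P.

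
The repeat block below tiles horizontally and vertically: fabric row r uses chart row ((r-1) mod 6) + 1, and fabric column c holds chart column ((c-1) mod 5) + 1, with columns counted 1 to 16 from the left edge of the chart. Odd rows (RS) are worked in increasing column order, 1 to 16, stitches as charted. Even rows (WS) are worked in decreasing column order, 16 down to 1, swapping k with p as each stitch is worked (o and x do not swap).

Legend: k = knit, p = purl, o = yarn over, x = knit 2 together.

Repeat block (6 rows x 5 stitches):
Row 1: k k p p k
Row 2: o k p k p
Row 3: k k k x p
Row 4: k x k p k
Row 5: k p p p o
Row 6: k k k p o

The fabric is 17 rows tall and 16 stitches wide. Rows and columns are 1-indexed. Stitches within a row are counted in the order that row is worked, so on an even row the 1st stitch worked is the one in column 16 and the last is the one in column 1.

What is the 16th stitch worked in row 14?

Stitch:
o

Derivation:
Row 14: (14-1) mod 6 = 1, so use chart row 2. Even row -> WS.
Chart row 2 tiled across columns 1-16: o k p k p o k p k p o k p k p o
WS row: flip the tiled sequence (start at column 16) and apply k<->p; o and x stay.
Row 14 as worked: o k p k p o k p k p o k p k p o
Stitch 16 in working order -> o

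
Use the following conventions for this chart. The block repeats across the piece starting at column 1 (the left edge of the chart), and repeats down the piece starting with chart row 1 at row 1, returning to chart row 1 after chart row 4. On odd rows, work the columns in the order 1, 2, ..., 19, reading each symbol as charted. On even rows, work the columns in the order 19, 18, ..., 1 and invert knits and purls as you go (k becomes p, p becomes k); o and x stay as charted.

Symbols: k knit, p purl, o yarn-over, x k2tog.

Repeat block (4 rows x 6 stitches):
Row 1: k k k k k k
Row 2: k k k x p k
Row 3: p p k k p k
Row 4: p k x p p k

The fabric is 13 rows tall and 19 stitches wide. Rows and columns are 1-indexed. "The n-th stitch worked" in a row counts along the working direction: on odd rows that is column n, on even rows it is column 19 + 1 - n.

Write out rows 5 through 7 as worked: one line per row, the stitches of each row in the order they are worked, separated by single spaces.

Result:
k k k k k k k k k k k k k k k k k k k
p p k x p p p p k x p p p p k x p p p
p p k k p k p p k k p k p p k k p k p

Derivation:
Row 5: chart row 1, RS - tile across columns 1-19 and work as-is.
Row 6: chart row 2, WS - tiled (columns 1-19): k k k x p k k k k x p k k k k x p k k; work from column 19 back to 1 with k<->p swapped.
Row 7: chart row 3, RS - tile across columns 1-19 and work as-is.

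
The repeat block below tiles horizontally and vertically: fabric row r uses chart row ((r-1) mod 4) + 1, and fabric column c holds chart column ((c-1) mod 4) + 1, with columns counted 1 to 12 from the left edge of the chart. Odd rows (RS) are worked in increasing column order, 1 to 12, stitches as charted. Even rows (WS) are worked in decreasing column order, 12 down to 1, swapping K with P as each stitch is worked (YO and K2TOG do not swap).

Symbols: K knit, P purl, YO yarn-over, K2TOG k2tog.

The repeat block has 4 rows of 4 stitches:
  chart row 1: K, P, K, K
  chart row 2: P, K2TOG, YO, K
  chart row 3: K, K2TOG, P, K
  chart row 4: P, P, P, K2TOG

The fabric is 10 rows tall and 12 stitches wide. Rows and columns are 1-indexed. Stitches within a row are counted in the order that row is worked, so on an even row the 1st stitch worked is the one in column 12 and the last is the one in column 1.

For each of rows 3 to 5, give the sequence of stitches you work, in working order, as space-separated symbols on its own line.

Result:
K K2TOG P K K K2TOG P K K K2TOG P K
K2TOG K K K K2TOG K K K K2TOG K K K
K P K K K P K K K P K K

Derivation:
Row 3: chart row 3, RS - tile across columns 1-12 and work as-is.
Row 4: chart row 4, WS - tiled (columns 1-12): P P P K2TOG P P P K2TOG P P P K2TOG; work from column 12 back to 1 with K<->P swapped.
Row 5: chart row 1, RS - tile across columns 1-12 and work as-is.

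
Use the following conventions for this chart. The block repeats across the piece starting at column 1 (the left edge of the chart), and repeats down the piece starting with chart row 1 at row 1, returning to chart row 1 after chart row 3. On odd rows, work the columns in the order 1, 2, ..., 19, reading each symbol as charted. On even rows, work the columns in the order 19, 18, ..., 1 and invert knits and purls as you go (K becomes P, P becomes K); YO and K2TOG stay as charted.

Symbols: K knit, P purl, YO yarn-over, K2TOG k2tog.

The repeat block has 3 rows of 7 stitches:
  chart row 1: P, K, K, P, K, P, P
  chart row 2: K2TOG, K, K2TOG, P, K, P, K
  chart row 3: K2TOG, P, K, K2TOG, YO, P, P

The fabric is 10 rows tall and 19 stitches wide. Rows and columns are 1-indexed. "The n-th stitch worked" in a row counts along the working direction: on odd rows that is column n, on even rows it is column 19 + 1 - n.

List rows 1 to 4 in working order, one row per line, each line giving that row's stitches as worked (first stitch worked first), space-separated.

Rows as worked:
P K K P K P P P K K P K P P P K K P K
P K K2TOG P K2TOG P K P K K2TOG P K2TOG P K P K K2TOG P K2TOG
K2TOG P K K2TOG YO P P K2TOG P K K2TOG YO P P K2TOG P K K2TOG YO
P K P P K K K P K P P K K K P K P P K

Derivation:
Row 1: chart row 1, RS - tile across columns 1-19 and work as-is.
Row 2: chart row 2, WS - tiled (columns 1-19): K2TOG K K2TOG P K P K K2TOG K K2TOG P K P K K2TOG K K2TOG P K; work from column 19 back to 1 with K<->P swapped.
Row 3: chart row 3, RS - tile across columns 1-19 and work as-is.
Row 4: chart row 1, WS - tiled (columns 1-19): P K K P K P P P K K P K P P P K K P K; work from column 19 back to 1 with K<->P swapped.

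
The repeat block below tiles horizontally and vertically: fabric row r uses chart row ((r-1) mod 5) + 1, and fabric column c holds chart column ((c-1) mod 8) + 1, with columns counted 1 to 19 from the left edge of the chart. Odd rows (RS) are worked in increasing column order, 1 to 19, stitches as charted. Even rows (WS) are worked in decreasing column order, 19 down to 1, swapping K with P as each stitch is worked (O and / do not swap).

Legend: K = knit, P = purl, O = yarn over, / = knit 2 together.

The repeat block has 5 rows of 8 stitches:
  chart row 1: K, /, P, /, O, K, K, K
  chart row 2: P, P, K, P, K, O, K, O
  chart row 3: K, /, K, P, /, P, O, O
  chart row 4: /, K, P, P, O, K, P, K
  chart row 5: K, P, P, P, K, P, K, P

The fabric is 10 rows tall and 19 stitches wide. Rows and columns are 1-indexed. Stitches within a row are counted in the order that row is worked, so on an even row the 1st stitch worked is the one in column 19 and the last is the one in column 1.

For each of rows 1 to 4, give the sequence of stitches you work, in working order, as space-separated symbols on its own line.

Result:
K / P / O K K K K / P / O K K K K / P
P K K O P O P K P K K O P O P K P K K
K / K P / P O O K / K P / P O O K / K
K P / P K P O K K P / P K P O K K P /

Derivation:
Row 1: chart row 1, RS - tile across columns 1-19 and work as-is.
Row 2: chart row 2, WS - tiled (columns 1-19): P P K P K O K O P P K P K O K O P P K; work from column 19 back to 1 with K<->P swapped.
Row 3: chart row 3, RS - tile across columns 1-19 and work as-is.
Row 4: chart row 4, WS - tiled (columns 1-19): / K P P O K P K / K P P O K P K / K P; work from column 19 back to 1 with K<->P swapped.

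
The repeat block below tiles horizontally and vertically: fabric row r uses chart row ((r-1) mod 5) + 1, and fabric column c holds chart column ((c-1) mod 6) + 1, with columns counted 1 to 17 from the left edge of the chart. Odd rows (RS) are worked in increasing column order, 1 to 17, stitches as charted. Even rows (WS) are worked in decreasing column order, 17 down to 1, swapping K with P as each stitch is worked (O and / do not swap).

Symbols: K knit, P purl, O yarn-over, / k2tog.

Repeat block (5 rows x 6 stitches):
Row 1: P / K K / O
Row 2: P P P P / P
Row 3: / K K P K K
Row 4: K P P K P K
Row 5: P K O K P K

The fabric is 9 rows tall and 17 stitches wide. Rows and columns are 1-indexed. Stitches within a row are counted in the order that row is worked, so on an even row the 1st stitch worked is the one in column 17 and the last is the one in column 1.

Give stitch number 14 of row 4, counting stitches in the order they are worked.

Stitch:
P

Derivation:
For row 4: chart row = ((4-1) mod 5) + 1 = 4; this is a WS (even) row.
Chart row 4 tiled across columns 1-17: K P P K P K K P P K P K K P P K P
Wrong side: read the tiled row from column 17 down to 1 and exchange K with P (leave O, /).
Row 4 as worked: K P K K P P K P K K P P K P K K P
The 14th stitch worked is P.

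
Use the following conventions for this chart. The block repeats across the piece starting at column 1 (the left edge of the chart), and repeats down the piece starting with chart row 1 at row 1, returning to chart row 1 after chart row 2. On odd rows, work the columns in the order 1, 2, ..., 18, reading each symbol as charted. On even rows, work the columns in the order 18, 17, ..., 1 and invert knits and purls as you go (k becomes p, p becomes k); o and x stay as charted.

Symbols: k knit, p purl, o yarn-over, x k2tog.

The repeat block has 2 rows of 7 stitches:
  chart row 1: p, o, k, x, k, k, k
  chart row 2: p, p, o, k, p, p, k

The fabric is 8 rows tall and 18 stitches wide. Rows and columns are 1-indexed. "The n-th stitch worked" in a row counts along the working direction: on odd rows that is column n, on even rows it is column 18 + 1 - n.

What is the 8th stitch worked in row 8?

== STITCH ==
p

Derivation:
For row 8: chart row = ((8-1) mod 2) + 1 = 2; this is a WS (even) row.
Chart row 2 tiled across columns 1-18: p p o k p p k p p o k p p k p p o k
Wrong side: read the tiled row from column 18 down to 1 and exchange k with p (leave o, x).
Row 8 as worked: p o k k p k k p o k k p k k p o k k
Stitch 8 in working order -> p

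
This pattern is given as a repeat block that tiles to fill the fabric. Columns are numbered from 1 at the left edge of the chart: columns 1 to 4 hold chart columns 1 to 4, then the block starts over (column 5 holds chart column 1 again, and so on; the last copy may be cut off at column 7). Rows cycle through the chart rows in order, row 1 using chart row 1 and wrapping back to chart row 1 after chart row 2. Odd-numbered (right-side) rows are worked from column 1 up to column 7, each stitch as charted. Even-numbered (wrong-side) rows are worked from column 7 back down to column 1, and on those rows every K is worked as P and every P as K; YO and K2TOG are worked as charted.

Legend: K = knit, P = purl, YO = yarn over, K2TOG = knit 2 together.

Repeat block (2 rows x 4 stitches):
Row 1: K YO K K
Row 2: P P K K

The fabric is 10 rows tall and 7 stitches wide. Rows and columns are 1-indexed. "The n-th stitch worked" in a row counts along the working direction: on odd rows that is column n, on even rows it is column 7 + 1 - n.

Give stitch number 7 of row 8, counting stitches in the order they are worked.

Result:
K

Derivation:
Row 8: (8-1) mod 2 = 1, so use chart row 2. Even row -> WS.
Chart row 2 tiled across columns 1-7: P P K K P P K
Wrong side: read the tiled row from column 7 down to 1 and exchange K with P (leave YO, K2TOG).
Row 8 as worked: P K K P P K K
Counting 7 along the worked row gives K.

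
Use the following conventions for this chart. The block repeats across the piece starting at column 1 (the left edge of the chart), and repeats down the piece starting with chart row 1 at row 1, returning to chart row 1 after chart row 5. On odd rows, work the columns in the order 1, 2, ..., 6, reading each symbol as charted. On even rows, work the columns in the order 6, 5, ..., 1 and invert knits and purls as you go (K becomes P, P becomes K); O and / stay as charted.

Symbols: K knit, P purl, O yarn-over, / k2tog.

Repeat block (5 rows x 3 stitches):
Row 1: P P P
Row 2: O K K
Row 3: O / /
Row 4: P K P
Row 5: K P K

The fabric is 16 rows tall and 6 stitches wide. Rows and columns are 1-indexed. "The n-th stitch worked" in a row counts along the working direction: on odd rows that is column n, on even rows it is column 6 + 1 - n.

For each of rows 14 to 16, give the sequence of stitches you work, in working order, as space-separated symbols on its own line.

Row 14: chart row 4, WS - tiled (columns 1-6): P K P P K P; work from column 6 back to 1 with K<->P swapped.
Row 15: chart row 5, RS - tile across columns 1-6 and work as-is.
Row 16: chart row 1, WS - tiled (columns 1-6): P P P P P P; work from column 6 back to 1 with K<->P swapped.

== ROWS AS WORKED ==
K P K K P K
K P K K P K
K K K K K K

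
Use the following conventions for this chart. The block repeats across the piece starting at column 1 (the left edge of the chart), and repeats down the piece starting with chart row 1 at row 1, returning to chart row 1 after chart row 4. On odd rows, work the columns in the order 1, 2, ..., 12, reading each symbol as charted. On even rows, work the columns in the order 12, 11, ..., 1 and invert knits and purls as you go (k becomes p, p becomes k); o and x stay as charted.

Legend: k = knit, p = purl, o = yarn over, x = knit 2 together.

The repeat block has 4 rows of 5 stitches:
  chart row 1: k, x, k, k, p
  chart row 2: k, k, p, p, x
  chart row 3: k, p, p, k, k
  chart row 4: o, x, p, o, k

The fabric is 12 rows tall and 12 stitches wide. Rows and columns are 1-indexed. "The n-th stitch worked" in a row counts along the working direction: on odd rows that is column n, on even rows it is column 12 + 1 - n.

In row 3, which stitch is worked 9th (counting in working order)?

Stitch:
k

Derivation:
Row 3 uses chart row ((3-1) mod 4)+1 = 3. Row 3 is odd, so RS.
Chart row 3 tiled across columns 1-12: k p p k k k p p k k k p
RS: work column 1 to column 12, symbols as charted — the tiled row is the row as worked.
The 9th stitch worked is k.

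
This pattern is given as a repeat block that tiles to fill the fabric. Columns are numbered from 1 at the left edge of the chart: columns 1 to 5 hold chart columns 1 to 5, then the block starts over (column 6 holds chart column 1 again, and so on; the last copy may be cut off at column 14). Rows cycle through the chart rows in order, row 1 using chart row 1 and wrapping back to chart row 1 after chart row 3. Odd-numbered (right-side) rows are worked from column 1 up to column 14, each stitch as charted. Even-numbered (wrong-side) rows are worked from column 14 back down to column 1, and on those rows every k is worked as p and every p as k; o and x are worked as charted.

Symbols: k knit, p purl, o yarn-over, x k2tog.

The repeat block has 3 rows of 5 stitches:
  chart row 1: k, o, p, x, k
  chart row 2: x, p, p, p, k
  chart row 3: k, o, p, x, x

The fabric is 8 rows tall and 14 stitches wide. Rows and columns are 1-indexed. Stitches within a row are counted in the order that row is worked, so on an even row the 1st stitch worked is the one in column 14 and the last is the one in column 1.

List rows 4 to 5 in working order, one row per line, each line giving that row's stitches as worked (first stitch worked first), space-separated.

Row 4: chart row 1, WS - tiled (columns 1-14): k o p x k k o p x k k o p x; work from column 14 back to 1 with k<->p swapped.
Row 5: chart row 2, RS - tile across columns 1-14 and work as-is.

Rows as worked:
x k o p p x k o p p x k o p
x p p p k x p p p k x p p p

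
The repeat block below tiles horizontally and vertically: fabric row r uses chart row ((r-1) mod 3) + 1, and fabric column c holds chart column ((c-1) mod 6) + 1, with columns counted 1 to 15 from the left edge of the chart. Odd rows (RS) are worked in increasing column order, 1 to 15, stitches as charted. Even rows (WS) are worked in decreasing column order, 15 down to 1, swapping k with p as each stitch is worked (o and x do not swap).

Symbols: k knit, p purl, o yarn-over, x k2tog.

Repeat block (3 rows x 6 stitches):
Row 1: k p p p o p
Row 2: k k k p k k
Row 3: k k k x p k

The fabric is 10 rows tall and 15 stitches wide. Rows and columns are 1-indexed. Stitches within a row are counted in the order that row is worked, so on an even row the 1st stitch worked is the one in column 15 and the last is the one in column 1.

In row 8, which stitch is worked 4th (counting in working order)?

Row 8 uses chart row ((8-1) mod 3)+1 = 2. Row 8 is even, so WS.
Chart row 2 tiled across columns 1-15: k k k p k k k k k p k k k k k
WS: work from column 15 back to column 1 (reverse the tiled row), swapping k<->p (o and x unchanged).
Row 8 as worked: p p p p p k p p p p p k p p p
Counting 4 along the worked row gives p.

Stitch:
p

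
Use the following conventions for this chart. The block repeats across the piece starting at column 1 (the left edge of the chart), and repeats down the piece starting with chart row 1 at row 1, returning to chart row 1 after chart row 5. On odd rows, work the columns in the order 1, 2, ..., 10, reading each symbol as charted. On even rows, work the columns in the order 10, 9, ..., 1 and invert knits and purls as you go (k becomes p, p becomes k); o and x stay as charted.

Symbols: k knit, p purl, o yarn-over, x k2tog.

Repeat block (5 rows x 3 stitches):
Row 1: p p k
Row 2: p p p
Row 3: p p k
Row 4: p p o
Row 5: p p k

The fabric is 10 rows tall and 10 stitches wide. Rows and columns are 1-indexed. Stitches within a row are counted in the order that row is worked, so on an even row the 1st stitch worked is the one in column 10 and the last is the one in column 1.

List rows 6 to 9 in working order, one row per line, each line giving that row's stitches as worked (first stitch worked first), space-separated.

Result:
k p k k p k k p k k
p p p p p p p p p p
k p k k p k k p k k
p p o p p o p p o p

Derivation:
Row 6: chart row 1, WS - tiled (columns 1-10): p p k p p k p p k p; work from column 10 back to 1 with k<->p swapped.
Row 7: chart row 2, RS - tile across columns 1-10 and work as-is.
Row 8: chart row 3, WS - tiled (columns 1-10): p p k p p k p p k p; work from column 10 back to 1 with k<->p swapped.
Row 9: chart row 4, RS - tile across columns 1-10 and work as-is.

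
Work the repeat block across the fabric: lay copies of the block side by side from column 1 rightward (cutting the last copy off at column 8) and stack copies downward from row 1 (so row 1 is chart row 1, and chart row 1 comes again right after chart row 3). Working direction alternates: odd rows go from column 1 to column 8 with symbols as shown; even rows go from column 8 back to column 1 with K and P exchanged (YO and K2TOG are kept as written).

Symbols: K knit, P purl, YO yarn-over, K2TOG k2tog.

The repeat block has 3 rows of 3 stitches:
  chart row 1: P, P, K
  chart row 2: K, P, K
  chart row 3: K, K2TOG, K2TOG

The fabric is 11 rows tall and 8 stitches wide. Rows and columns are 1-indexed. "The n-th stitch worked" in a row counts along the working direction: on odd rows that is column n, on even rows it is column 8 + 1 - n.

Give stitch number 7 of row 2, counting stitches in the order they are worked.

For row 2: chart row = ((2-1) mod 3) + 1 = 2; this is a WS (even) row.
Chart row 2 tiled across columns 1-8: K P K K P K K P
WS: work from column 8 back to column 1 (reverse the tiled row), swapping K<->P (YO and K2TOG unchanged).
Row 2 as worked: K P P K P P K P
Stitch 7 in working order -> K

Result:
K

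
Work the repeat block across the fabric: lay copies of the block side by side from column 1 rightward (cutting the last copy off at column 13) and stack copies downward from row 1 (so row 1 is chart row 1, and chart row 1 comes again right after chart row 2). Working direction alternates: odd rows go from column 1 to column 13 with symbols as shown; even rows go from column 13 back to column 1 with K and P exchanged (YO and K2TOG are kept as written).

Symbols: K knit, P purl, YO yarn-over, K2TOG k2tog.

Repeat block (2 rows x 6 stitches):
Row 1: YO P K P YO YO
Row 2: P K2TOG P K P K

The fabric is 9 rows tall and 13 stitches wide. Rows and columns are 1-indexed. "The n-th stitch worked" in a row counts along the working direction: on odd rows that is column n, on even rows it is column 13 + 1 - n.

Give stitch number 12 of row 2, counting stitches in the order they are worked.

Row 2: (2-1) mod 2 = 1, so use chart row 2. Even row -> WS.
Chart row 2 tiled across columns 1-13: P K2TOG P K P K P K2TOG P K P K P
WS: work from column 13 back to column 1 (reverse the tiled row), swapping K<->P (YO and K2TOG unchanged).
Row 2 as worked: K P K P K K2TOG K P K P K K2TOG K
The 12th stitch worked is K2TOG.

Stitch:
K2TOG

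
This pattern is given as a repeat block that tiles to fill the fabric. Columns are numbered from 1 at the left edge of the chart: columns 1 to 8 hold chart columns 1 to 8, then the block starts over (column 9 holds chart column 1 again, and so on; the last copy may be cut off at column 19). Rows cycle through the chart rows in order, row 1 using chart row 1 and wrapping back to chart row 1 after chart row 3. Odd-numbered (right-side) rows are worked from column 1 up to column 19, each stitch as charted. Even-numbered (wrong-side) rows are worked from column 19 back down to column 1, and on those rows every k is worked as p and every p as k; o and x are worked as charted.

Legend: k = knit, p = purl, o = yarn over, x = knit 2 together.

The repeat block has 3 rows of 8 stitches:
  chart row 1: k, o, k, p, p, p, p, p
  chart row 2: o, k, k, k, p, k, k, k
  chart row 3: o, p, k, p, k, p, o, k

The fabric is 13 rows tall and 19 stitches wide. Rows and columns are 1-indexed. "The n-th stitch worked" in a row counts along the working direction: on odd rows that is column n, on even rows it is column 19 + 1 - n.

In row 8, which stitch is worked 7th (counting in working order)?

For row 8: chart row = ((8-1) mod 3) + 1 = 2; this is a WS (even) row.
Chart row 2 tiled across columns 1-19: o k k k p k k k o k k k p k k k o k k
WS: work from column 19 back to column 1 (reverse the tiled row), swapping k<->p (o and x unchanged).
Row 8 as worked: p p o p p p k p p p o p p p k p p p o
Stitch 7 in working order -> k

Stitch:
k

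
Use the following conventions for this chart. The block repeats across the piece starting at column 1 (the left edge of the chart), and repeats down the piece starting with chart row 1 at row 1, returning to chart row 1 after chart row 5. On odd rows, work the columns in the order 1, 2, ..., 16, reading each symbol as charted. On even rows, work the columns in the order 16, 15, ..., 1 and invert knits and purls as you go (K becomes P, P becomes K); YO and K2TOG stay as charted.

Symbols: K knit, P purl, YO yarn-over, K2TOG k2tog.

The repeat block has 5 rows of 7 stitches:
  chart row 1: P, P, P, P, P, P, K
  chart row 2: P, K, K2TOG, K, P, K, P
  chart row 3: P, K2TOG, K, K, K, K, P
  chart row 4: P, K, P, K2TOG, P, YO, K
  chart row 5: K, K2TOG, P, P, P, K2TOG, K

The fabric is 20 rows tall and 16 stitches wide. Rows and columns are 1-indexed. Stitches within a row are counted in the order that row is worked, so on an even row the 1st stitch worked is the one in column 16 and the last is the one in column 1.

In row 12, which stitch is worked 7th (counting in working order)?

Result:
K2TOG

Derivation:
Row 12: (12-1) mod 5 = 1, so use chart row 2. Even row -> WS.
Chart row 2 tiled across columns 1-16: P K K2TOG K P K P P K K2TOG K P K P P K
WS row: flip the tiled sequence (start at column 16) and apply K<->P; YO and K2TOG stay.
Row 12 as worked: P K K P K P K2TOG P K K P K P K2TOG P K
The 7th stitch worked is K2TOG.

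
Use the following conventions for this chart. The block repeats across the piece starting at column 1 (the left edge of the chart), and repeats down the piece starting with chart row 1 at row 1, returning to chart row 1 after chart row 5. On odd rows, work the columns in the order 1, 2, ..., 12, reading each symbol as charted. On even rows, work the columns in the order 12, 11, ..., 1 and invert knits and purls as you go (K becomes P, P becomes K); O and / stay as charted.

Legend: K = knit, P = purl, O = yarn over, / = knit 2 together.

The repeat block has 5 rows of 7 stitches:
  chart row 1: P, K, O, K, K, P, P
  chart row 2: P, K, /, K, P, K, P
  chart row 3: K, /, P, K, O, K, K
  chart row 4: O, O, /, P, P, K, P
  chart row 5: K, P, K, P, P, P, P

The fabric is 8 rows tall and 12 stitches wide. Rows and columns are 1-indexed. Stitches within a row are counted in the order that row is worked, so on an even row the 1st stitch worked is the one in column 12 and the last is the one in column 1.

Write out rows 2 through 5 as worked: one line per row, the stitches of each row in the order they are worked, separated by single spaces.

Row 2: chart row 2, WS - tiled (columns 1-12): P K / K P K P P K / K P; work from column 12 back to 1 with K<->P swapped.
Row 3: chart row 3, RS - tile across columns 1-12 and work as-is.
Row 4: chart row 4, WS - tiled (columns 1-12): O O / P P K P O O / P P; work from column 12 back to 1 with K<->P swapped.
Row 5: chart row 5, RS - tile across columns 1-12 and work as-is.

== ROWS AS WORKED ==
K P / P K K P K P / P K
K / P K O K K K / P K O
K K / O O K P K K / O O
K P K P P P P K P K P P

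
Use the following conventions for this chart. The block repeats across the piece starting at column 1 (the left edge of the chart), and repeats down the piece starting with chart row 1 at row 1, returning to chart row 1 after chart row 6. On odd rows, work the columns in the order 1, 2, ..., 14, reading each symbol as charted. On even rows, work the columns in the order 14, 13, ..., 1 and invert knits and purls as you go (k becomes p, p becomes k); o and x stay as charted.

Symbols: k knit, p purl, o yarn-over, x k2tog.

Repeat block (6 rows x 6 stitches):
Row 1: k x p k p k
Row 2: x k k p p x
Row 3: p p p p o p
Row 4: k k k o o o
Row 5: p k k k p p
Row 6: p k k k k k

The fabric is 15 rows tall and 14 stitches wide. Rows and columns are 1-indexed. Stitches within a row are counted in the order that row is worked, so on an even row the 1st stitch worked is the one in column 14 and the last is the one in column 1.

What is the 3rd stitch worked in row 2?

Row 2 uses chart row ((2-1) mod 6)+1 = 2. Row 2 is even, so WS.
Chart row 2 tiled across columns 1-14: x k k p p x x k k p p x x k
WS row: flip the tiled sequence (start at column 14) and apply k<->p; o and x stay.
Row 2 as worked: p x x k k p p x x k k p p x
Counting 3 along the worked row gives x.

== STITCH ==
x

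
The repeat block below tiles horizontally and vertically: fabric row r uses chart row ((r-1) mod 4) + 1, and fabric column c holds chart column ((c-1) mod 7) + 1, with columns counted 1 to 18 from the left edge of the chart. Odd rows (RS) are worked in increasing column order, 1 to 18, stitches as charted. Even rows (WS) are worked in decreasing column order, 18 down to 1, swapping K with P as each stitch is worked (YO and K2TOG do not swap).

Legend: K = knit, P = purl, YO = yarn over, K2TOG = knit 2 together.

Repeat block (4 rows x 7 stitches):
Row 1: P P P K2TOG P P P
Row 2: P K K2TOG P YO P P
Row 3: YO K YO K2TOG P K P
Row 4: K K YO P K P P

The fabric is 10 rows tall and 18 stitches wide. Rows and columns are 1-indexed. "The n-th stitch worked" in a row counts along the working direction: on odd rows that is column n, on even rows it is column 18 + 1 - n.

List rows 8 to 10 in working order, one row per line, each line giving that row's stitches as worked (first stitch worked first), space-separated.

Row 8: chart row 4, WS - tiled (columns 1-18): K K YO P K P P K K YO P K P P K K YO P; work from column 18 back to 1 with K<->P swapped.
Row 9: chart row 1, RS - tile across columns 1-18 and work as-is.
Row 10: chart row 2, WS - tiled (columns 1-18): P K K2TOG P YO P P P K K2TOG P YO P P P K K2TOG P; work from column 18 back to 1 with K<->P swapped.

Rows as worked:
K YO P P K K P K YO P P K K P K YO P P
P P P K2TOG P P P P P P K2TOG P P P P P P K2TOG
K K2TOG P K K K YO K K2TOG P K K K YO K K2TOG P K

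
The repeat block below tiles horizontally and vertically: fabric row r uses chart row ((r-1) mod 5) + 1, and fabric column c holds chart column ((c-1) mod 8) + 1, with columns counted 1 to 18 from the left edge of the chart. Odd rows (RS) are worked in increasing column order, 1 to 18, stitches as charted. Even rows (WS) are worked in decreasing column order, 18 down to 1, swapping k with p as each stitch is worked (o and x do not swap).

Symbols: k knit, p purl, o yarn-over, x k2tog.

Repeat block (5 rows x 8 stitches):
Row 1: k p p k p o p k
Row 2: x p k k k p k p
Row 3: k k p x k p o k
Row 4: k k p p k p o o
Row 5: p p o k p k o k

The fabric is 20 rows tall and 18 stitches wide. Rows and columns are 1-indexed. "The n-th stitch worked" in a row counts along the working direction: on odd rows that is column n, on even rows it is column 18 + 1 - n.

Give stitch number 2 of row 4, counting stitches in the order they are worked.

== STITCH ==
p

Derivation:
Row 4 uses chart row ((4-1) mod 5)+1 = 4. Row 4 is even, so WS.
Chart row 4 tiled across columns 1-18: k k p p k p o o k k p p k p o o k k
WS: work from column 18 back to column 1 (reverse the tiled row), swapping k<->p (o and x unchanged).
Row 4 as worked: p p o o k p k k p p o o k p k k p p
The 2nd stitch worked is p.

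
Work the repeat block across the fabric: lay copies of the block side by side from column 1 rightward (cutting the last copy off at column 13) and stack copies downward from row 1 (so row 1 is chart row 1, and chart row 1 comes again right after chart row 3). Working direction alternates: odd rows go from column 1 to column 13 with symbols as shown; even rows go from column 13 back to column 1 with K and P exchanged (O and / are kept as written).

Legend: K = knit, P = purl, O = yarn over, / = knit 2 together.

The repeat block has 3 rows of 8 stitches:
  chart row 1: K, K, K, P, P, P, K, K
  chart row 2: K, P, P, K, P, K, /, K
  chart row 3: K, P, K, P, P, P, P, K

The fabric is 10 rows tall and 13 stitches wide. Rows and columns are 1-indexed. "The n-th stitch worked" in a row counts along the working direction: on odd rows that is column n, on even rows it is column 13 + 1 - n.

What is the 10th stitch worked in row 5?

== STITCH ==
P

Derivation:
For row 5: chart row = ((5-1) mod 3) + 1 = 2; this is a RS (odd) row.
Chart row 2 tiled across columns 1-13: K P P K P K / K K P P K P
Right side: take the tiled row as-is (worked left to right from column 1).
Stitch 10 in working order -> P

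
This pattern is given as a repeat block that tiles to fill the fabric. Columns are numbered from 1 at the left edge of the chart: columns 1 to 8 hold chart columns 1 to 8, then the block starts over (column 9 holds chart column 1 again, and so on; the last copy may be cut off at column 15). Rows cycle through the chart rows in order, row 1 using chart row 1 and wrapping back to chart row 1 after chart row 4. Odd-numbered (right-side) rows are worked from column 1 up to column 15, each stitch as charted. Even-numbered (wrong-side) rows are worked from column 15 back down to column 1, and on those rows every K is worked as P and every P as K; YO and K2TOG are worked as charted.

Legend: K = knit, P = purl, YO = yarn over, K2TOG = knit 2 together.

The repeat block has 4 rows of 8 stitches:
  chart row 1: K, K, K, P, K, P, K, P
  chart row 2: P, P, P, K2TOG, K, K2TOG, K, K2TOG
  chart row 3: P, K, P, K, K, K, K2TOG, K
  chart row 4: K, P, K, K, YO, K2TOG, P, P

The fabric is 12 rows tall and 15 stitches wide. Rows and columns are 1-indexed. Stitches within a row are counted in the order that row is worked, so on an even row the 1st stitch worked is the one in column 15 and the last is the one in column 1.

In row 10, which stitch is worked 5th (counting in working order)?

Row 10 uses chart row ((10-1) mod 4)+1 = 2. Row 10 is even, so WS.
Chart row 2 tiled across columns 1-15: P P P K2TOG K K2TOG K K2TOG P P P K2TOG K K2TOG K
WS: work from column 15 back to column 1 (reverse the tiled row), swapping K<->P (YO and K2TOG unchanged).
Row 10 as worked: P K2TOG P K2TOG K K K K2TOG P K2TOG P K2TOG K K K
Stitch 5 in working order -> K

Stitch:
K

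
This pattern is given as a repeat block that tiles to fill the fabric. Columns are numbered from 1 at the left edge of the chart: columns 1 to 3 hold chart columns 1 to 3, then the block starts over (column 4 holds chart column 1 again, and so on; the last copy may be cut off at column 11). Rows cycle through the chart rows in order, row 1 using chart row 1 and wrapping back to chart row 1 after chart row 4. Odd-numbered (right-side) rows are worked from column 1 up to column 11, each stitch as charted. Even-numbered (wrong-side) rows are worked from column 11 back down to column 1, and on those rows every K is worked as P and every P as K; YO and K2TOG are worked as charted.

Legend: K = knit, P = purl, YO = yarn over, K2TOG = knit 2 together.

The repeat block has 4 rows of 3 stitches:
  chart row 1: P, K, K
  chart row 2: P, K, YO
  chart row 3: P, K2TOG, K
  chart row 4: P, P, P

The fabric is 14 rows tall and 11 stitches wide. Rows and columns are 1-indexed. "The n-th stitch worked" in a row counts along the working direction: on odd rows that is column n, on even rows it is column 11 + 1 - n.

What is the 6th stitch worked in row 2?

For row 2: chart row = ((2-1) mod 4) + 1 = 2; this is a WS (even) row.
Chart row 2 tiled across columns 1-11: P K YO P K YO P K YO P K
WS row: flip the tiled sequence (start at column 11) and apply K<->P; YO and K2TOG stay.
Row 2 as worked: P K YO P K YO P K YO P K
Counting 6 along the worked row gives YO.

Result:
YO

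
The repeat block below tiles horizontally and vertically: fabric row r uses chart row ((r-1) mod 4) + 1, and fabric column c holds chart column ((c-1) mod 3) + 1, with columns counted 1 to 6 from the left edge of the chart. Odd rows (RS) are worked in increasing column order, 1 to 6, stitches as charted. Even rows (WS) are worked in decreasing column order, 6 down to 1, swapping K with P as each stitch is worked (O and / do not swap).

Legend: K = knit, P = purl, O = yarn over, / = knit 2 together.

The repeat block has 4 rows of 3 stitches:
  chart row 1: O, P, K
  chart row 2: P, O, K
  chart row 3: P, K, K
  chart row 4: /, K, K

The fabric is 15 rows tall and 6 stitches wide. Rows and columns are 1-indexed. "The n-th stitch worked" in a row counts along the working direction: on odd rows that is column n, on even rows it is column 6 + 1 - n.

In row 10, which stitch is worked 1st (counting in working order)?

Result:
P

Derivation:
Row 10: (10-1) mod 4 = 1, so use chart row 2. Even row -> WS.
Chart row 2 tiled across columns 1-6: P O K P O K
Wrong side: read the tiled row from column 6 down to 1 and exchange K with P (leave O, /).
Row 10 as worked: P O K P O K
Stitch 1 in working order -> P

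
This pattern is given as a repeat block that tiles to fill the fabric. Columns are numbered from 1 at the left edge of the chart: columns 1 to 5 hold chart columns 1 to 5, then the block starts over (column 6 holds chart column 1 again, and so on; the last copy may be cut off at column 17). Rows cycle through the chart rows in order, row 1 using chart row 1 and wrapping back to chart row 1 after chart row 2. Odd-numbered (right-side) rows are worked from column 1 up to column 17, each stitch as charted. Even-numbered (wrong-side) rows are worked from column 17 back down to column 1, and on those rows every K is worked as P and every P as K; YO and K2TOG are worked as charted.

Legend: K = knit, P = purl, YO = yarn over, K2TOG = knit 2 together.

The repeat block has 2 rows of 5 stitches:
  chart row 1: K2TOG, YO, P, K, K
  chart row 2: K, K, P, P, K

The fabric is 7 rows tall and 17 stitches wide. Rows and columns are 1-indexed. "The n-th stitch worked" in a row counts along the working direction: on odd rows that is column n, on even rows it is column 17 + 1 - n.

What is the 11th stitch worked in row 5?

Row 5 uses chart row ((5-1) mod 2)+1 = 1. Row 5 is odd, so RS.
Chart row 1 tiled across columns 1-17: K2TOG YO P K K K2TOG YO P K K K2TOG YO P K K K2TOG YO
RS row: no reversal, no swap; stitch n worked = column n.
The 11th stitch worked is K2TOG.

== STITCH ==
K2TOG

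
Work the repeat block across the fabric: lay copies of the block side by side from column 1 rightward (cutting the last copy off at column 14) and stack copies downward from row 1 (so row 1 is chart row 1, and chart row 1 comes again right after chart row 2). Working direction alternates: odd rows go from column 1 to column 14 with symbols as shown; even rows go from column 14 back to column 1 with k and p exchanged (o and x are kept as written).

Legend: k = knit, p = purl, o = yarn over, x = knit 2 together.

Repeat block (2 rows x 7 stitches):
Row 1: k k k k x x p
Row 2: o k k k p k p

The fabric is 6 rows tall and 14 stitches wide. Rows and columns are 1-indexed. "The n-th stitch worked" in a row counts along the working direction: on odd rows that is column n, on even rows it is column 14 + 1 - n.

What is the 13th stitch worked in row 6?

== STITCH ==
p

Derivation:
For row 6: chart row = ((6-1) mod 2) + 1 = 2; this is a WS (even) row.
Chart row 2 tiled across columns 1-14: o k k k p k p o k k k p k p
WS: work from column 14 back to column 1 (reverse the tiled row), swapping k<->p (o and x unchanged).
Row 6 as worked: k p k p p p o k p k p p p o
Stitch 13 in working order -> p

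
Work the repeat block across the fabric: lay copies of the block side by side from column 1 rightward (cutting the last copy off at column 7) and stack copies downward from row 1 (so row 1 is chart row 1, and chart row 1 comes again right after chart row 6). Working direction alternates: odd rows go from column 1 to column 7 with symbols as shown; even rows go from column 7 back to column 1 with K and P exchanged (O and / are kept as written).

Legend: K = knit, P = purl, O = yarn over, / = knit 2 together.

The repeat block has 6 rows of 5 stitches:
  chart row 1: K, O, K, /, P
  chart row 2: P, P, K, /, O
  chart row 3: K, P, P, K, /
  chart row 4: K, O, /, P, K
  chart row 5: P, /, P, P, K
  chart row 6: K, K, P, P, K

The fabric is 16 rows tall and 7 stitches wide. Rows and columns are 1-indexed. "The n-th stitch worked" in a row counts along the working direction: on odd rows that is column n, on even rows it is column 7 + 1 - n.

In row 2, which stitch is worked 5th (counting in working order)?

Row 2 uses chart row ((2-1) mod 6)+1 = 2. Row 2 is even, so WS.
Chart row 2 tiled across columns 1-7: P P K / O P P
WS row: flip the tiled sequence (start at column 7) and apply K<->P; O and / stay.
Row 2 as worked: K K O / P K K
The 5th stitch worked is P.

== STITCH ==
P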